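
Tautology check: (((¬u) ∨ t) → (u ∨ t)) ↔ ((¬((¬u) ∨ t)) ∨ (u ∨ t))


Build the truth table over {t, u}:
t | u | φ
---------
F | F | T
T | F | T
F | T | T
T | T | T
Every row evaluates to true.

Yes, it is a tautology.


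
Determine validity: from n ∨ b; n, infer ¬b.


This is affirming a disjunct (fallacy). There exist truth assignments where the premises are all true but the conclusion is false.

Invalid.


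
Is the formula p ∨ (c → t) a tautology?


Build the truth table over {c, p, t}:
c | p | t | φ
-------------
F | F | F | T
T | F | F | F
F | T | F | T
T | T | F | T
F | F | T | T
T | F | T | T
F | T | T | T
T | T | T | T
Counterexample at row 2: with c=T, p=F, t=F, the formula is F.

No, it is not a tautology.


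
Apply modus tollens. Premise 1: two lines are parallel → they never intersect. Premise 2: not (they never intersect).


Modus tollens: from (P → Q) and ¬Q, infer ¬P.
Q = 'they never intersect' is denied; since P → Q, P must also fail.

Not (two lines are parallel).


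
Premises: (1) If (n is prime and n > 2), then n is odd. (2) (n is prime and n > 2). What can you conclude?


Modus ponens: from (P → Q) and P, infer Q.
P = '(n is prime and n > 2)' is asserted, and P → Q holds, so Q follows.

n is odd.


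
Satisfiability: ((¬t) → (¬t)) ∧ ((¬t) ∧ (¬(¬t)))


Check all 2 assignments over {t}:
t | φ
-----
F | F
T | F
No assignment makes the formula true.

Unsatisfiable.


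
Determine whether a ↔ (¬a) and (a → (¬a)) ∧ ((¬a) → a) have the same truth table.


Compare truth tables:
a | φ | ψ
---------
F | F | F
T | F | F
The columns φ and ψ agree on every row.

Yes, they are logically equivalent.


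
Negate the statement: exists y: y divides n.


¬(forall x: φ) = exists x: ¬φ, and ¬(exists x: φ) = forall x: ¬φ.
Apply to the existential statement.

forall y: ~(y divides n)


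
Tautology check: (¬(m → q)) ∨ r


Build the truth table over {m, q, r}:
m | q | r | φ
-------------
F | F | F | F
T | F | F | T
F | T | F | F
T | T | F | F
F | F | T | T
T | F | T | T
F | T | T | T
T | T | T | T
Counterexample at row 1: with m=F, q=F, r=F, the formula is F.

No, it is not a tautology.


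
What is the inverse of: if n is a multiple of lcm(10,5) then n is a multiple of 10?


The inverse of (P → Q) is (¬P → ¬Q). It is equivalent to the converse, not to the original.
Here P = 'n is a multiple of lcm(10,5)' and Q = 'n is a multiple of 10'.

If not (n is a multiple of lcm(10,5)), then not (n is a multiple of 10).


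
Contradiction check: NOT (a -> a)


Truth table over {a}:
a | φ
-----
F | F
T | F
Every row is false.

Yes, it is a contradiction.


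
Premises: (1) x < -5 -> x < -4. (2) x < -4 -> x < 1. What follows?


Hypothetical syllogism: from (P → Q) and (Q → R), infer (P → R).
Chain the two implications through the shared middle term 'x < -4'.

x < -5 -> x < 1


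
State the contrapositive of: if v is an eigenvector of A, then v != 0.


The contrapositive of (P → Q) is (¬Q → ¬P); it is logically equivalent to the original.
Here P = 'v is an eigenvector of A' and Q = 'v != 0'.

If not (v != 0), then not (v is an eigenvector of A).


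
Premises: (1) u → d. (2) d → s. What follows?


Hypothetical syllogism: from (P → Q) and (Q → R), infer (P → R).
Chain the two implications through the shared middle term 'd'.

u → s


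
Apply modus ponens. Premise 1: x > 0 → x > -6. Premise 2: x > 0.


Modus ponens: from (P → Q) and P, infer Q.
P = 'x > 0' is asserted, and P → Q holds, so Q follows.

x > -6.


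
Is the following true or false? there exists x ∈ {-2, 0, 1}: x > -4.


Evaluate the predicate on each element: -2:T, 0:T, 1:T.
Witness x = -2 satisfies the predicate.

T


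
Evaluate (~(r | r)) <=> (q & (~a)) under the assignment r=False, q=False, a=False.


Substitute r=False, q=False, a=False:
r | r = False | False = False
~(r | r) = True
~a = True
q & (~a) = False & True = False
(~(r | r)) <=> (q & (~a)) = True <=> False = False

False


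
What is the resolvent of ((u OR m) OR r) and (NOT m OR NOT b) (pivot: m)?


The clauses contain complementary literals m and NOTm.
Resolution eliminates this pair and disjoins the remaining literals (merging duplicates).

((u OR r) OR NOT b)


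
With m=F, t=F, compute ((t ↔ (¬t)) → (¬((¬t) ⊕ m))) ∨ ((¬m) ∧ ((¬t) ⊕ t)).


Substitute m=F, t=F:
… (earlier sub-steps elided)
t ↔ (¬t) = F ↔ T = F
¬t = T
(¬t) ⊕ m = T ⊕ F = T
¬((¬t) ⊕ m) = F
(t ↔ (¬t)) → (¬((¬t) ⊕ m)) = F → F = T
¬m = T
¬t = T
(¬t) ⊕ t = T ⊕ F = T
(¬m) ∧ ((¬t) ⊕ t) = T ∧ T = T
((t ↔ (¬t)) → (¬((¬t) ⊕ m))) ∨ ((¬m) ∧ ((¬t) ⊕ t)) = T ∨ T = T

T


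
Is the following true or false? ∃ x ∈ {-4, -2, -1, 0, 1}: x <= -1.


Evaluate the predicate on each element: -4:T, -2:T, -1:T, 0:F, 1:F.
Witness x = -4 satisfies the predicate.

T


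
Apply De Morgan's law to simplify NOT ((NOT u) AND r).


De Morgan: the negation of a conjunction is the disjunction of the negations.
Distribute NOT across AND, flipping it to OR, and negate each literal.

u OR (NOT r)


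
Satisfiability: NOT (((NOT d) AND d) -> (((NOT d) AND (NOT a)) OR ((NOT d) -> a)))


Check all 4 assignments over {a, d}:
a | d | φ
---------
F | F | F
T | F | F
F | T | F
T | T | F
No assignment makes the formula true.

Unsatisfiable.


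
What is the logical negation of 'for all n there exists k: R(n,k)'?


Negation flips each quantifier (∀↔∃) and negates the inner predicate.
¬(for all n there exists k: φ) = there exists n for all k: ¬φ.

there exists n for all k: NOT(R(n,k))


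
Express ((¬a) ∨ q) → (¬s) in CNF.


Step 1: Rewrite as ¬((¬a) ∨ q) ∨ (¬s) = (¬(¬a) ∧ ¬q) ∨ (¬s).
Step 2: Distribute ∨ over ∧.
Step 3: Eliminate any double negations (¬¬X = X).

(a ∨ (¬s)) ∧ ((¬q) ∨ (¬s))


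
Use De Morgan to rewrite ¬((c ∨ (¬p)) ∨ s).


De Morgan: the negation of a disjunction is the conjunction of the negations.
Distribute ¬ across ∨, flipping it to ∧, and negate each literal.

((¬c) ∧ p) ∧ (¬s)


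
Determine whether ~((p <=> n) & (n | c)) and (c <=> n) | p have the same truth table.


Compare truth tables:
c | n | p | φ | ψ
-----------------
False | False | False | True | True
True | False | False | False | False
False | True | False | True | False
True | True | False | True | True
False | False | True | True | True
True | False | True | True | True
False | True | True | False | True
True | True | True | False | True
They differ at row 3 (c=False, n=True, p=False): φ=True but ψ=False.

No, they are not logically equivalent.


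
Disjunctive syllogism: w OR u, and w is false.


Disjunctive syllogism: from (P ∨ Q) and ¬P, infer Q.
One disjunct, 'w', is ruled out; the other must hold.

u


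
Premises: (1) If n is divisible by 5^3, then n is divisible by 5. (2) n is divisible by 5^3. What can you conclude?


Modus ponens: from (P → Q) and P, infer Q.
P = 'n is divisible by 5^3' is asserted, and P → Q holds, so Q follows.

n is divisible by 5.


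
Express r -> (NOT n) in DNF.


Step 1: Rewrite r → (¬n) as ¬r ∨ (¬n).

(NOT r) OR (NOT n)


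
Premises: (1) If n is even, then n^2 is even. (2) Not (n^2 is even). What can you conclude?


Modus tollens: from (P → Q) and ¬Q, infer ¬P.
Q = 'n^2 is even' is denied; since P → Q, P must also fail.

Not (n is even).


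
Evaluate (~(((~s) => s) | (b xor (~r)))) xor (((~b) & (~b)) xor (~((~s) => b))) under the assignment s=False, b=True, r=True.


Substitute s=False, b=True, r=True:
… (earlier sub-steps elided)
((~s) => s) | (b xor (~r)) = False | True = True
~(((~s) => s) | (b xor (~r))) = False
~b = False
~b = False
(~b) & (~b) = False & False = False
~s = True
(~s) => b = True => True = True
~((~s) => b) = False
((~b) & (~b)) xor (~((~s) => b)) = False xor False = False
(~(((~s) => s) | (b xor (~r)))) xor (((~b) & (~b)) xor (~((~s) => b))) = False xor False = False

False


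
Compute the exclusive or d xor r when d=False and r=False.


Exclusive or is true when exactly one operand is true.
Substitute: d=False, r=False.
False xor False evaluates to False.

False


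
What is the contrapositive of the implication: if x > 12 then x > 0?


The contrapositive of (P → Q) is (¬Q → ¬P); it is logically equivalent to the original.
Here P = 'x > 12' and Q = 'x > 0'.

If not (x > 0), then not (x > 12).


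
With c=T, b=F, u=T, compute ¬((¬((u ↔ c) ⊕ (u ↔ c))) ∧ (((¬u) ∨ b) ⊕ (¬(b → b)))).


Substitute c=T, b=F, u=T:
… (earlier sub-steps elided)
u ↔ c = T ↔ T = T
(u ↔ c) ⊕ (u ↔ c) = T ⊕ T = F
¬((u ↔ c) ⊕ (u ↔ c)) = T
¬u = F
(¬u) ∨ b = F ∨ F = F
b → b = F → F = T
¬(b → b) = F
((¬u) ∨ b) ⊕ (¬(b → b)) = F ⊕ F = F
(¬((u ↔ c) ⊕ (u ↔ c))) ∧ (((¬u) ∨ b) ⊕ (¬(b → b))) = T ∧ F = F
¬((¬((u ↔ c) ⊕ (u ↔ c))) ∧ (((¬u) ∨ b) ⊕ (¬(b → b)))) = T

T


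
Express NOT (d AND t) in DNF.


Step 1: Apply De Morgan: ¬(d ∧ t) = ¬d ∨ ¬t.

(NOT d) OR (NOT t)


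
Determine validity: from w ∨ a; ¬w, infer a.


This matches the form of disjunctive syllogism: the conclusion follows in every model of the premises.

Valid.


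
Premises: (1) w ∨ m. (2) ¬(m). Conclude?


Disjunctive syllogism: from (P ∨ Q) and ¬P, infer Q.
One disjunct, 'm', is ruled out; the other must hold.

w


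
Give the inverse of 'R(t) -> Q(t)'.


The inverse of (P → Q) is (¬P → ¬Q). It is equivalent to the converse, not to the original.
Here P = 'R(t)' and Q = 'Q(t)'.

If not (R(t)), then not (Q(t)).


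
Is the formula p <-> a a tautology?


Build the truth table over {a, p}:
a | p | φ
---------
F | F | T
T | F | F
F | T | F
T | T | T
Counterexample at row 2: with a=T, p=F, the formula is F.

No, it is not a tautology.


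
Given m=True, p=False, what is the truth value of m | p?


Disjunction is false only when both operands are false.
Substitute: m=True, p=False.
True | False evaluates to True.

True


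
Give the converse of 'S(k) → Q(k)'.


The converse of (P → Q) is (Q → P). It is not in general equivalent to the original.
Here P = 'S(k)' and Q = 'Q(k)'.

If Q(k), then S(k).


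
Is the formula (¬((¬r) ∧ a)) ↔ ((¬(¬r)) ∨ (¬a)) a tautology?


Build the truth table over {a, r}:
a | r | φ
---------
F | F | T
T | F | T
F | T | T
T | T | T
Every row evaluates to true.

Yes, it is a tautology.


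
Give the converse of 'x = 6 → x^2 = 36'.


The converse of (P → Q) is (Q → P). It is not in general equivalent to the original.
Here P = 'x = 6' and Q = 'x^2 = 36'.

If x^2 = 36, then x = 6.


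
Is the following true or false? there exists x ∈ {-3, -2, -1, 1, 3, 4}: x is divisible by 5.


Evaluate the predicate on each element: -3:F, -2:F, -1:F, 1:F, 3:F, 4:F.
No element satisfies the predicate.

F


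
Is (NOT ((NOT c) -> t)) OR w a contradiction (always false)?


Truth table over {c, t, w}:
c | t | w | φ
-------------
F | F | F | T
T | F | F | F
F | T | F | F
T | T | F | F
F | F | T | T
T | F | T | T
F | T | T | T
T | T | T | T
Satisfying assignment at row 1: c=F, t=F, w=F gives T.

No, it is not a contradiction.


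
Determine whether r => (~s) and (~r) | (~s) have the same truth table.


Compare truth tables:
r | s | φ | ψ
-------------
False | False | True | True
True | False | True | True
False | True | True | True
True | True | False | False
The columns φ and ψ agree on every row.

Yes, they are logically equivalent.


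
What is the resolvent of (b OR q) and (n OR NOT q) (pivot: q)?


The clauses contain complementary literals q and NOTq.
Resolution eliminates this pair and disjoins the remaining literals (merging duplicates).

(b OR n)


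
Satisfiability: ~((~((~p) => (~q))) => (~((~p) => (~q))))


Check all 4 assignments over {p, q}:
p | q | φ
---------
False | False | False
True | False | False
False | True | False
True | True | False
No assignment makes the formula true.

Unsatisfiable.


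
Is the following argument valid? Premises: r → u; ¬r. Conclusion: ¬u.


This is denying the antecedent (fallacy). There exist truth assignments where the premises are all true but the conclusion is false.

Invalid.


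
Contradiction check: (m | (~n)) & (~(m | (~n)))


Truth table over {m, n}:
m | n | φ
---------
False | False | False
True | False | False
False | True | False
True | True | False
Every row is false.

Yes, it is a contradiction.


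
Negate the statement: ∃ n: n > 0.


¬(∀ x: φ) = ∃ x: ¬φ, and ¬(∃ x: φ) = ∀ x: ¬φ.
Apply to the existential statement.

∀ n: ¬(n > 0)


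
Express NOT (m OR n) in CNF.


Step 1: Apply De Morgan: ¬(m ∨ n) = ¬m ∧ ¬n.

(NOT m) AND (NOT n)


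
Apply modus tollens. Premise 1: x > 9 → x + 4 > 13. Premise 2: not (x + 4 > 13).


Modus tollens: from (P → Q) and ¬Q, infer ¬P.
Q = 'x + 4 > 13' is denied; since P → Q, P must also fail.

Not (x > 9).


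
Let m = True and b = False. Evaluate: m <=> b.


Biconditional is true when both operands have the same truth value.
Substitute: m=True, b=False.
True <=> False evaluates to False.

False


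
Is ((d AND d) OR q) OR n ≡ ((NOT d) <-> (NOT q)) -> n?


Compare truth tables:
d | n | q | φ | ψ
-----------------
F | F | F | F | F
T | F | F | T | T
F | T | F | T | T
T | T | F | T | T
F | F | T | T | T
T | F | T | T | F
F | T | T | T | T
T | T | T | T | T
They differ at row 6 (d=T, n=F, q=T): φ=T but ψ=F.

No, they are not logically equivalent.


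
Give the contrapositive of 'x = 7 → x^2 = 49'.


The contrapositive of (P → Q) is (¬Q → ¬P); it is logically equivalent to the original.
Here P = 'x = 7' and Q = 'x^2 = 49'.

If not (x^2 = 49), then not (x = 7).


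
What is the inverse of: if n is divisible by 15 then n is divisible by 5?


The inverse of (P → Q) is (¬P → ¬Q). It is equivalent to the converse, not to the original.
Here P = 'n is divisible by 15' and Q = 'n is divisible by 5'.

If not (n is divisible by 15), then not (n is divisible by 5).


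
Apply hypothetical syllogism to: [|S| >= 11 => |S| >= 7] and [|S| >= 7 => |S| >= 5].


Hypothetical syllogism: from (P → Q) and (Q → R), infer (P → R).
Chain the two implications through the shared middle term '|S| >= 7'.

|S| >= 11 => |S| >= 5


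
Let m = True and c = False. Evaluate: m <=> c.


Biconditional is true when both operands have the same truth value.
Substitute: m=True, c=False.
True <=> False evaluates to False.

False


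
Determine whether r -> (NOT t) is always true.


Build the truth table over {r, t}:
r | t | φ
---------
F | F | T
T | F | T
F | T | T
T | T | F
Counterexample at row 4: with r=T, t=T, the formula is F.

No, it is not a tautology.


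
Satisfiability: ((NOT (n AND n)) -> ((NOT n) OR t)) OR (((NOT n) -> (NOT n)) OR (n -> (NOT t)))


Search for a satisfying assignment over {n, t}.
Try n=F, t=F: the formula evaluates to T.
A satisfying assignment exists.

Satisfiable.


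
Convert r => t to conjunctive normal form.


Step 1: Rewrite r → t as ¬r ∨ t.

(~r) | t


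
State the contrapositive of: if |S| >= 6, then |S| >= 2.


The contrapositive of (P → Q) is (¬Q → ¬P); it is logically equivalent to the original.
Here P = '|S| >= 6' and Q = '|S| >= 2'.

If not (|S| >= 2), then not (|S| >= 6).


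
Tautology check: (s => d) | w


Build the truth table over {d, s, w}:
d | s | w | φ
-------------
False | False | False | True
True | False | False | True
False | True | False | False
True | True | False | True
False | False | True | True
True | False | True | True
False | True | True | True
True | True | True | True
Counterexample at row 3: with d=False, s=True, w=False, the formula is False.

No, it is not a tautology.


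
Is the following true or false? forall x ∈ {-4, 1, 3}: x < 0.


Evaluate the predicate on each element: -4:True, 1:False, 3:False.
Counterexample x = 1 fails the predicate.

False


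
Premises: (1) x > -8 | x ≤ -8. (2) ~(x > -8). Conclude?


Disjunctive syllogism: from (P ∨ Q) and ¬P, infer Q.
One disjunct, 'x > -8', is ruled out; the other must hold.

x ≤ -8


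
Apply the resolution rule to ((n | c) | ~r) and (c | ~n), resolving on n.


The clauses contain complementary literals n and ~n.
Resolution eliminates this pair and disjoins the remaining literals (merging duplicates).

(~r | c)


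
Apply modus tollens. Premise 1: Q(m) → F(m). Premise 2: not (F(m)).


Modus tollens: from (P → Q) and ¬Q, infer ¬P.
Q = 'F(m)' is denied; since P → Q, P must also fail.

Not (Q(m)).


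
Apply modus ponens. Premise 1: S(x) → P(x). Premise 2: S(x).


Modus ponens: from (P → Q) and P, infer Q.
P = 'S(x)' is asserted, and P → Q holds, so Q follows.

P(x).


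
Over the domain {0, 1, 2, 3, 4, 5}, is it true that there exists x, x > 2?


Evaluate the predicate on each element: 0:F, 1:F, 2:F, 3:T, 4:T, 5:T.
Witness x = 3 satisfies the predicate.

T


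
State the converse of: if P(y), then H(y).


The converse of (P → Q) is (Q → P). It is not in general equivalent to the original.
Here P = 'P(y)' and Q = 'H(y)'.

If H(y), then P(y).


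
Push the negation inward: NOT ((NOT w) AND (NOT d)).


De Morgan: the negation of a conjunction is the disjunction of the negations.
Distribute NOT across AND, flipping it to OR, and negate each literal.

w OR d


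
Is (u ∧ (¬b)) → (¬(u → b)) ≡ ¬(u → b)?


Compare truth tables:
b | u | φ | ψ
-------------
F | F | T | F
T | F | T | F
F | T | T | T
T | T | T | F
They differ at row 1 (b=F, u=F): φ=T but ψ=F.

No, they are not logically equivalent.


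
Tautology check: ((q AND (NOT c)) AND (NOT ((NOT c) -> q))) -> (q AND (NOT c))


Build the truth table over {c, q}:
c | q | φ
---------
F | F | T
T | F | T
F | T | T
T | T | T
Every row evaluates to true.

Yes, it is a tautology.


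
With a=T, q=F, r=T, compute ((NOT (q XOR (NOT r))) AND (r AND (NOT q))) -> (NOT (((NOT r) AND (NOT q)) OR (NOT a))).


Substitute a=T, q=F, r=T:
… (earlier sub-steps elided)
NOT q = T
r AND (NOT q) = T AND T = T
(NOT (q XOR (NOT r))) AND (r AND (NOT q)) = T AND T = T
NOT r = F
NOT q = T
(NOT r) AND (NOT q) = F AND T = F
NOT a = F
((NOT r) AND (NOT q)) OR (NOT a) = F OR F = F
NOT (((NOT r) AND (NOT q)) OR (NOT a)) = T
((NOT (q XOR (NOT r))) AND (r AND (NOT q))) -> (NOT (((NOT r) AND (NOT q)) OR (NOT a))) = T -> T = T

T


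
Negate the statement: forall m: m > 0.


¬(forall x: φ) = exists x: ¬φ, and ¬(exists x: φ) = forall x: ¬φ.
Apply to the universal statement.

exists m: ~(m > 0)


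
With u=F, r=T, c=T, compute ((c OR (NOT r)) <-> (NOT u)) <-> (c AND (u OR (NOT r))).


Substitute u=F, r=T, c=T:
NOT r = F
c OR (NOT r) = T OR F = T
NOT u = T
(c OR (NOT r)) <-> (NOT u) = T <-> T = T
NOT r = F
u OR (NOT r) = F OR F = F
c AND (u OR (NOT r)) = T AND F = F
((c OR (NOT r)) <-> (NOT u)) <-> (c AND (u OR (NOT r))) = T <-> F = F

F


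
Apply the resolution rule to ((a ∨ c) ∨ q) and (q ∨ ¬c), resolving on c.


The clauses contain complementary literals c and ¬c.
Resolution eliminates this pair and disjoins the remaining literals (merging duplicates).

(a ∨ q)


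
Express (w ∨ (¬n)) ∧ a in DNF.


Step 1: Distribute ∧ over ∨: (w ∨ (¬n)) ∧ a = (w ∧ a) ∨ ((¬n) ∧ a).

(w ∧ a) ∨ ((¬n) ∧ a)


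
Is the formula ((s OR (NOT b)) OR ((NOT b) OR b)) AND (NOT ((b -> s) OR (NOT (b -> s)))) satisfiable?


Check all 4 assignments over {b, s}:
b | s | φ
---------
F | F | F
T | F | F
F | T | F
T | T | F
No assignment makes the formula true.

Unsatisfiable.


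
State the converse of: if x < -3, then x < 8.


The converse of (P → Q) is (Q → P). It is not in general equivalent to the original.
Here P = 'x < -3' and Q = 'x < 8'.

If x < 8, then x < -3.


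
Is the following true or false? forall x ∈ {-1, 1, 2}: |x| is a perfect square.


Evaluate the predicate on each element: -1:True, 1:True, 2:False.
Counterexample x = 2 fails the predicate.

False


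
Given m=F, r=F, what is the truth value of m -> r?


Implication is false only when antecedent is true and consequent is false.
Substitute: m=F, r=F.
F -> F evaluates to T.

T


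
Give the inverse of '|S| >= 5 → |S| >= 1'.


The inverse of (P → Q) is (¬P → ¬Q). It is equivalent to the converse, not to the original.
Here P = '|S| >= 5' and Q = '|S| >= 1'.

If not (|S| >= 5), then not (|S| >= 1).


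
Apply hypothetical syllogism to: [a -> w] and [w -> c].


Hypothetical syllogism: from (P → Q) and (Q → R), infer (P → R).
Chain the two implications through the shared middle term 'w'.

a -> c


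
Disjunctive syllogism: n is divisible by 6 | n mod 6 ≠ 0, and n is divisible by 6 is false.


Disjunctive syllogism: from (P ∨ Q) and ¬P, infer Q.
One disjunct, 'n is divisible by 6', is ruled out; the other must hold.

n mod 6 ≠ 0


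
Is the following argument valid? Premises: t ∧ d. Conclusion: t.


This matches the form of conjunction elimination: the conclusion follows in every model of the premises.

Valid.


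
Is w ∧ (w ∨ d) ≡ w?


Compare truth tables:
d | w | φ | ψ
-------------
F | F | F | F
T | F | F | F
F | T | T | T
T | T | T | T
The columns φ and ψ agree on every row.

Yes, they are logically equivalent.


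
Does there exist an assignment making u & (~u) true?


Check all 2 assignments over {u}:
u | φ
-----
False | False
True | False
No assignment makes the formula true.

Unsatisfiable.


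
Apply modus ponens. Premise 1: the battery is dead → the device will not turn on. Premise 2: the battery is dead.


Modus ponens: from (P → Q) and P, infer Q.
P = 'the battery is dead' is asserted, and P → Q holds, so Q follows.

the device will not turn on.


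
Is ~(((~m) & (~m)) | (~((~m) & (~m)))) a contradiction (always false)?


Truth table over {m}:
m | φ
-----
False | False
True | False
Every row is false.

Yes, it is a contradiction.


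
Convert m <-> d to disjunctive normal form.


Step 1: m ↔ d is true exactly when both agree: (m ∧ d) ∨ (¬m ∧ ¬d).

(m AND d) OR ((NOT m) AND (NOT d))


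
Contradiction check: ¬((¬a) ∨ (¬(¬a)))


Truth table over {a}:
a | φ
-----
F | F
T | F
Every row is false.

Yes, it is a contradiction.


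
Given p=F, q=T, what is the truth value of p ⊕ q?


Exclusive or is true when exactly one operand is true.
Substitute: p=F, q=T.
F ⊕ T evaluates to T.

T


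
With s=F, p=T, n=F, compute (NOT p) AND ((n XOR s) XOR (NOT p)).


Substitute s=F, p=T, n=F:
NOT p = F
n XOR s = F XOR F = F
NOT p = F
(n XOR s) XOR (NOT p) = F XOR F = F
(NOT p) AND ((n XOR s) XOR (NOT p)) = F AND F = F

F


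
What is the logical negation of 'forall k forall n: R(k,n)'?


Negation flips each quantifier (∀↔∃) and negates the inner predicate.
¬(forall k forall n: φ) = exists k exists n: ¬φ.

exists k exists n: ~(R(k,n))


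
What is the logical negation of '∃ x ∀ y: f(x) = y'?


Negation flips each quantifier (∀↔∃) and negates the inner predicate.
¬(∃ x ∀ y: φ) = ∀ x ∃ y: ¬φ.

∀ x ∃ y: ¬(f(x) = y)


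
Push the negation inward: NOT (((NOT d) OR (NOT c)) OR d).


De Morgan: the negation of a disjunction is the conjunction of the negations.
Distribute NOT across OR, flipping it to AND, and negate each literal.

(d AND c) AND (NOT d)


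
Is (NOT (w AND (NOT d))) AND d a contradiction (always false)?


Truth table over {d, w}:
d | w | φ
---------
F | F | F
T | F | T
F | T | F
T | T | T
Satisfying assignment at row 2: d=T, w=F gives T.

No, it is not a contradiction.


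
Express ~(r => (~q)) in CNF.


Step 1: Rewrite r → (¬q) as ¬r ∨ (¬q).
Step 2: Negate: ¬(¬r ∨ (¬q)) = r ∧ ¬(¬q) (De Morgan + double negation).
Step 3: Eliminate any double negations (¬¬X = X).

r & q


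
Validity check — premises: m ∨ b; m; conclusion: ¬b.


This is affirming a disjunct (fallacy). There exist truth assignments where the premises are all true but the conclusion is false.

Invalid.


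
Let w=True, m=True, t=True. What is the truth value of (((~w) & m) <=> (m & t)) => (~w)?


Substitute w=True, m=True, t=True:
~w = False
(~w) & m = False & True = False
m & t = True & True = True
((~w) & m) <=> (m & t) = False <=> True = False
~w = False
(((~w) & m) <=> (m & t)) => (~w) = False => False = True

True


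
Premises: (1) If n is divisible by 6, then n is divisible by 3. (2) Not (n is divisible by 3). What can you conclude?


Modus tollens: from (P → Q) and ¬Q, infer ¬P.
Q = 'n is divisible by 3' is denied; since P → Q, P must also fail.

Not (n is divisible by 6).


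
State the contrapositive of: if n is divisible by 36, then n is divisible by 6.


The contrapositive of (P → Q) is (¬Q → ¬P); it is logically equivalent to the original.
Here P = 'n is divisible by 36' and Q = 'n is divisible by 6'.

If not (n is divisible by 6), then not (n is divisible by 36).


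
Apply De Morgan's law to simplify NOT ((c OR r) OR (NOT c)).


De Morgan: the negation of a disjunction is the conjunction of the negations.
Distribute NOT across OR, flipping it to AND, and negate each literal.

((NOT c) AND (NOT r)) AND c


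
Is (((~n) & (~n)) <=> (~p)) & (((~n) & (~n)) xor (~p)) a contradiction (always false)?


Truth table over {n, p}:
n | p | φ
---------
False | False | False
True | False | False
False | True | False
True | True | False
Every row is false.

Yes, it is a contradiction.


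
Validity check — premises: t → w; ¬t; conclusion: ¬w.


This is denying the antecedent (fallacy). There exist truth assignments where the premises are all true but the conclusion is false.

Invalid.


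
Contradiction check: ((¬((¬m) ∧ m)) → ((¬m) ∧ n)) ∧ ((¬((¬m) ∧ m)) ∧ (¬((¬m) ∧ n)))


Truth table over {m, n}:
m | n | φ
---------
F | F | F
T | F | F
F | T | F
T | T | F
Every row is false.

Yes, it is a contradiction.


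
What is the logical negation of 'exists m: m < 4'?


¬(forall x: φ) = exists x: ¬φ, and ¬(exists x: φ) = forall x: ¬φ.
Apply to the existential statement.

forall m: ~(m < 4)


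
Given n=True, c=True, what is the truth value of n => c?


Implication is false only when antecedent is true and consequent is false.
Substitute: n=True, c=True.
True => True evaluates to True.

True


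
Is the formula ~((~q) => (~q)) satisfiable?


Check all 2 assignments over {q}:
q | φ
-----
False | False
True | False
No assignment makes the formula true.

Unsatisfiable.


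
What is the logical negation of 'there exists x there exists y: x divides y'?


Negation flips each quantifier (∀↔∃) and negates the inner predicate.
¬(there exists x there exists y: φ) = for all x for all y: ¬φ.

for all x for all y: NOT(x divides y)


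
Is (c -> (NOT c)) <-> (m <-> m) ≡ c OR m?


Compare truth tables:
c | m | φ | ψ
-------------
F | F | T | F
T | F | F | T
F | T | T | T
T | T | F | T
They differ at row 1 (c=F, m=F): φ=T but ψ=F.

No, they are not logically equivalent.


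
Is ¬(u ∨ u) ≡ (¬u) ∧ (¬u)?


Compare truth tables:
u | φ | ψ
---------
F | T | T
T | F | F
The columns φ and ψ agree on every row.

Yes, they are logically equivalent.


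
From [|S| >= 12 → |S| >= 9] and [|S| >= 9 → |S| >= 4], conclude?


Hypothetical syllogism: from (P → Q) and (Q → R), infer (P → R).
Chain the two implications through the shared middle term '|S| >= 9'.

|S| >= 12 → |S| >= 4


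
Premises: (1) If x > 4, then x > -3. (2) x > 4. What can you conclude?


Modus ponens: from (P → Q) and P, infer Q.
P = 'x > 4' is asserted, and P → Q holds, so Q follows.

x > -3.


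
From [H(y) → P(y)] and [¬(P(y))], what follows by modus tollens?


Modus tollens: from (P → Q) and ¬Q, infer ¬P.
Q = 'P(y)' is denied; since P → Q, P must also fail.

Not (H(y)).


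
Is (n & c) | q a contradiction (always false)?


Truth table over {c, n, q}:
c | n | q | φ
-------------
False | False | False | False
True | False | False | False
False | True | False | False
True | True | False | True
False | False | True | True
True | False | True | True
False | True | True | True
True | True | True | True
Satisfying assignment at row 4: c=True, n=True, q=False gives True.

No, it is not a contradiction.


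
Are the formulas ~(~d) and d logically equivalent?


Compare truth tables:
d | φ | ψ
---------
False | False | False
True | True | True
The columns φ and ψ agree on every row.

Yes, they are logically equivalent.


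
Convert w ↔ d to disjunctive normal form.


Step 1: w ↔ d is true exactly when both agree: (w ∧ d) ∨ (¬w ∧ ¬d).

(w ∧ d) ∨ ((¬w) ∧ (¬d))


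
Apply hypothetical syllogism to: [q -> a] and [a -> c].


Hypothetical syllogism: from (P → Q) and (Q → R), infer (P → R).
Chain the two implications through the shared middle term 'a'.

q -> c


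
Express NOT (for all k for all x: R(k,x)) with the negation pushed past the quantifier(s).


Negation flips each quantifier (∀↔∃) and negates the inner predicate.
¬(for all k for all x: φ) = there exists k there exists x: ¬φ.

there exists k there exists x: NOT(R(k,x))


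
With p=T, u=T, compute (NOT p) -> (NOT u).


Substitute p=T, u=T:
NOT p = F
NOT u = F
(NOT p) -> (NOT u) = F -> F = T

T


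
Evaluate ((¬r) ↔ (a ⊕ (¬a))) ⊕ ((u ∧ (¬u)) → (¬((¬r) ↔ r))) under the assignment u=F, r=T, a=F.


Substitute u=F, r=T, a=F:
… (earlier sub-steps elided)
¬a = T
a ⊕ (¬a) = F ⊕ T = T
(¬r) ↔ (a ⊕ (¬a)) = F ↔ T = F
¬u = T
u ∧ (¬u) = F ∧ T = F
¬r = F
(¬r) ↔ r = F ↔ T = F
¬((¬r) ↔ r) = T
(u ∧ (¬u)) → (¬((¬r) ↔ r)) = F → T = T
((¬r) ↔ (a ⊕ (¬a))) ⊕ ((u ∧ (¬u)) → (¬((¬r) ↔ r))) = F ⊕ T = T

T


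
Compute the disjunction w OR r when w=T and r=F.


Disjunction is false only when both operands are false.
Substitute: w=T, r=F.
T OR F evaluates to T.

T


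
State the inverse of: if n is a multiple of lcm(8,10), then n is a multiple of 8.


The inverse of (P → Q) is (¬P → ¬Q). It is equivalent to the converse, not to the original.
Here P = 'n is a multiple of lcm(8,10)' and Q = 'n is a multiple of 8'.

If not (n is a multiple of lcm(8,10)), then not (n is a multiple of 8).


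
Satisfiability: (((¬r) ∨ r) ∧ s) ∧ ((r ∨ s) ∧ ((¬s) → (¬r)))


Search for a satisfying assignment over {r, s}.
Try r=F, s=T: the formula evaluates to T.
A satisfying assignment exists.

Satisfiable.


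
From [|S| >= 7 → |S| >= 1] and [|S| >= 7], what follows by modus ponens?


Modus ponens: from (P → Q) and P, infer Q.
P = '|S| >= 7' is asserted, and P → Q holds, so Q follows.

|S| >= 1.


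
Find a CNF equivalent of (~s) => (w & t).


Step 1: Rewrite (¬s) → (w ∧ t) as ¬(¬s) ∨ (w ∧ t).
Step 2: Distribute ∨ over ∧.
Step 3: Eliminate any double negations (¬¬X = X).

(s | w) & (s | t)


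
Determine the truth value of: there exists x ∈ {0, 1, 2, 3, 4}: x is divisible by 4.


Evaluate the predicate on each element: 0:T, 1:F, 2:F, 3:F, 4:T.
Witness x = 0 satisfies the predicate.

T


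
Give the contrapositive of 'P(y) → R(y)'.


The contrapositive of (P → Q) is (¬Q → ¬P); it is logically equivalent to the original.
Here P = 'P(y)' and Q = 'R(y)'.

If not (R(y)), then not (P(y)).


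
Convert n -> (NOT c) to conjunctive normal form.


Step 1: Rewrite n → (¬c) as ¬n ∨ (¬c).

(NOT n) OR (NOT c)


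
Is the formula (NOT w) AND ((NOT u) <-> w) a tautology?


Build the truth table over {u, w}:
u | w | φ
---------
F | F | F
T | F | T
F | T | F
T | T | F
Counterexample at row 1: with u=F, w=F, the formula is F.

No, it is not a tautology.


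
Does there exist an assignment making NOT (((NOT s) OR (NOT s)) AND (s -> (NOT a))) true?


Search for a satisfying assignment over {a, s}.
Try a=F, s=T: the formula evaluates to T.
A satisfying assignment exists.

Satisfiable.


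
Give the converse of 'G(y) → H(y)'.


The converse of (P → Q) is (Q → P). It is not in general equivalent to the original.
Here P = 'G(y)' and Q = 'H(y)'.

If H(y), then G(y).


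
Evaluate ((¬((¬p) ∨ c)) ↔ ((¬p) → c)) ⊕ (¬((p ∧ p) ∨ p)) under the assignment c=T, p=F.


Substitute c=T, p=F:
¬p = T
(¬p) ∨ c = T ∨ T = T
¬((¬p) ∨ c) = F
¬p = T
(¬p) → c = T → T = T
(¬((¬p) ∨ c)) ↔ ((¬p) → c) = F ↔ T = F
p ∧ p = F ∧ F = F
(p ∧ p) ∨ p = F ∨ F = F
¬((p ∧ p) ∨ p) = T
((¬((¬p) ∨ c)) ↔ ((¬p) → c)) ⊕ (¬((p ∧ p) ∨ p)) = F ⊕ T = T

T


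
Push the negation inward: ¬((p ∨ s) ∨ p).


De Morgan: the negation of a disjunction is the conjunction of the negations.
Distribute ¬ across ∨, flipping it to ∧, and negate each literal.

((¬p) ∧ (¬s)) ∧ (¬p)


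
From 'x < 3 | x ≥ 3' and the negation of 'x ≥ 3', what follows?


Disjunctive syllogism: from (P ∨ Q) and ¬P, infer Q.
One disjunct, 'x ≥ 3', is ruled out; the other must hold.

x < 3


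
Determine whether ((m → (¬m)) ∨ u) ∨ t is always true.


Build the truth table over {m, t, u}:
m | t | u | φ
-------------
F | F | F | T
T | F | F | F
F | T | F | T
T | T | F | T
F | F | T | T
T | F | T | T
F | T | T | T
T | T | T | T
Counterexample at row 2: with m=T, t=F, u=F, the formula is F.

No, it is not a tautology.


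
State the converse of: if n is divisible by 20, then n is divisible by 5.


The converse of (P → Q) is (Q → P). It is not in general equivalent to the original.
Here P = 'n is divisible by 20' and Q = 'n is divisible by 5'.

If n is divisible by 5, then n is divisible by 20.


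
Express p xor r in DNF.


Step 1: p ⊕ r is true exactly when they disagree: (p ∧ ¬r) ∨ (¬p ∧ r).

(p & (~r)) | ((~p) & r)


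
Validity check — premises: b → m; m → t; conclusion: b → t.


This matches the form of hypothetical syllogism: the conclusion follows in every model of the premises.

Valid.


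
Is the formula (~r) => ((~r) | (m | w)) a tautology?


Build the truth table over {m, r, w}:
m | r | w | φ
-------------
False | False | False | True
True | False | False | True
False | True | False | True
True | True | False | True
False | False | True | True
True | False | True | True
False | True | True | True
True | True | True | True
Every row evaluates to true.

Yes, it is a tautology.


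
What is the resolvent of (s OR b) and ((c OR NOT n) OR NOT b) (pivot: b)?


The clauses contain complementary literals b and NOTb.
Resolution eliminates this pair and disjoins the remaining literals (merging duplicates).

((s OR NOT n) OR c)


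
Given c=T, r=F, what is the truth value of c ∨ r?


Disjunction is false only when both operands are false.
Substitute: c=T, r=F.
T ∨ F evaluates to T.

T


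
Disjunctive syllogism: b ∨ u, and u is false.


Disjunctive syllogism: from (P ∨ Q) and ¬P, infer Q.
One disjunct, 'u', is ruled out; the other must hold.

b


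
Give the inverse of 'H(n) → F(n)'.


The inverse of (P → Q) is (¬P → ¬Q). It is equivalent to the converse, not to the original.
Here P = 'H(n)' and Q = 'F(n)'.

If not (H(n)), then not (F(n)).


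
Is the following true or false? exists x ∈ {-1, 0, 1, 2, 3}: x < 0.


Evaluate the predicate on each element: -1:True, 0:False, 1:False, 2:False, 3:False.
Witness x = -1 satisfies the predicate.

True


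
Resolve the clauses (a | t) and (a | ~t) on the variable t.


The clauses contain complementary literals t and ~t.
Resolution eliminates this pair and disjoins the remaining literals (merging duplicates).

a


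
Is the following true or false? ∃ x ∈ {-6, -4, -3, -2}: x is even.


Evaluate the predicate on each element: -6:T, -4:T, -3:F, -2:T.
Witness x = -6 satisfies the predicate.

T


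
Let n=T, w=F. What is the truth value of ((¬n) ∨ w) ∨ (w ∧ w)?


Substitute n=T, w=F:
¬n = F
(¬n) ∨ w = F ∨ F = F
w ∧ w = F ∧ F = F
((¬n) ∨ w) ∨ (w ∧ w) = F ∨ F = F

F


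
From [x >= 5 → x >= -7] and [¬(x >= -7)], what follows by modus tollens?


Modus tollens: from (P → Q) and ¬Q, infer ¬P.
Q = 'x >= -7' is denied; since P → Q, P must also fail.

Not (x >= 5).


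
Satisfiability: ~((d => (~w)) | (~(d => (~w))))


Check all 4 assignments over {d, w}:
d | w | φ
---------
False | False | False
True | False | False
False | True | False
True | True | False
No assignment makes the formula true.

Unsatisfiable.


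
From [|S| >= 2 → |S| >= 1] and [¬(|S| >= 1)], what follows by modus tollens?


Modus tollens: from (P → Q) and ¬Q, infer ¬P.
Q = '|S| >= 1' is denied; since P → Q, P must also fail.

Not (|S| >= 2).


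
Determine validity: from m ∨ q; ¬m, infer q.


This matches the form of disjunctive syllogism: the conclusion follows in every model of the premises.

Valid.


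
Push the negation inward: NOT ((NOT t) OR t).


De Morgan: the negation of a disjunction is the conjunction of the negations.
Distribute NOT across OR, flipping it to AND, and negate each literal.

t AND (NOT t)


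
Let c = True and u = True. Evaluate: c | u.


Disjunction is false only when both operands are false.
Substitute: c=True, u=True.
True | True evaluates to True.

True


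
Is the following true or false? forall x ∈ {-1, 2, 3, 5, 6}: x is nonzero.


Evaluate the predicate on each element: -1:True, 2:True, 3:True, 5:True, 6:True.
Every element satisfies the predicate.

True


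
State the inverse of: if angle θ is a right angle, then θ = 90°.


The inverse of (P → Q) is (¬P → ¬Q). It is equivalent to the converse, not to the original.
Here P = 'angle θ is a right angle' and Q = 'θ = 90°'.

If not (angle θ is a right angle), then not (θ = 90°).


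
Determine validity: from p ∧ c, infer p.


This matches the form of conjunction elimination: the conclusion follows in every model of the premises.

Valid.


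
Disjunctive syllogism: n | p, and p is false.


Disjunctive syllogism: from (P ∨ Q) and ¬P, infer Q.
One disjunct, 'p', is ruled out; the other must hold.

n


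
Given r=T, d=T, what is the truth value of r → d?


Implication is false only when antecedent is true and consequent is false.
Substitute: r=T, d=T.
T → T evaluates to T.

T


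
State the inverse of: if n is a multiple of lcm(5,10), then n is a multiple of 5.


The inverse of (P → Q) is (¬P → ¬Q). It is equivalent to the converse, not to the original.
Here P = 'n is a multiple of lcm(5,10)' and Q = 'n is a multiple of 5'.

If not (n is a multiple of lcm(5,10)), then not (n is a multiple of 5).


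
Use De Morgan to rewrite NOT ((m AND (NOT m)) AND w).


De Morgan: the negation of a conjunction is the disjunction of the negations.
Distribute NOT across AND, flipping it to OR, and negate each literal.

((NOT m) OR m) OR (NOT w)


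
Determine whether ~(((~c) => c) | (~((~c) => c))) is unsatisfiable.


Truth table over {c}:
c | φ
-----
False | False
True | False
Every row is false.

Yes, it is a contradiction.


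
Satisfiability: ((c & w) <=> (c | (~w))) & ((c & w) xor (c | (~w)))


Check all 4 assignments over {c, w}:
c | w | φ
---------
False | False | False
True | False | False
False | True | False
True | True | False
No assignment makes the formula true.

Unsatisfiable.
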